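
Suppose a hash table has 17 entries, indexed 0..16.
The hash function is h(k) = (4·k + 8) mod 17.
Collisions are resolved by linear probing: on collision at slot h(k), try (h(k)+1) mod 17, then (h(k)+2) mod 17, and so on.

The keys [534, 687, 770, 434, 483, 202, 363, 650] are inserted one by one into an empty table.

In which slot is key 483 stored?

534 hashes to 2; slot 2 is free → place at 2.
687 hashes to 2; 2 taken → place at 3.
770 hashes to 11; slot 11 is free → place at 11.
434 hashes to 10; slot 10 is free → place at 10.
483 hashes to 2; 2,3 taken → place at 4.
202 hashes to 0; slot 0 is free → place at 0.
363 hashes to 15; slot 15 is free → place at 15.
650 hashes to 7; slot 7 is free → place at 7.
Table: [202, ., 534, 687, 483, ., ., 650, ., ., 434, 770, ., ., ., 363, .]

4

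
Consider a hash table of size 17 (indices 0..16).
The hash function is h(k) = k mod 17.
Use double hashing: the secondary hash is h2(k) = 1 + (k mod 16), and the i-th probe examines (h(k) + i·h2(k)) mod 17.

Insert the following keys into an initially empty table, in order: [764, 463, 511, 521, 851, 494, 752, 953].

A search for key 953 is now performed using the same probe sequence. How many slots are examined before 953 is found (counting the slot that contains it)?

764: h=16 => slot 16
463: h=4 => slot 4
511: h=1 => slot 1
521: h=11 => slot 11
851: h=1, h2=4, probe 1,5 => slot 5
494: h=1, h2=15, probe 1,16,14 => slot 14
752: h=4, h2=1, probe 4,5,6 => slot 6
953: h=1, h2=10, probe 1,11,4,14,7 => slot 7
Table: [-, 511, -, -, 463, 851, 752, 953, -, -, -, 521, -, -, 494, -, 764]
Lookup 953: h=1, h2=10, probe 1,11,4,14,7 → found at 7.

5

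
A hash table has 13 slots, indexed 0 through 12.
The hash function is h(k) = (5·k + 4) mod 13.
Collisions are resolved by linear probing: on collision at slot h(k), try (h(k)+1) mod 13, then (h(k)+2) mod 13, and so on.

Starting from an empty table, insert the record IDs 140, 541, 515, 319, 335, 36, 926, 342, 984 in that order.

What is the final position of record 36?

Insert 140: h=2, slot 2 empty => index 2.
Insert 541: h=5, slot 5 empty => index 5.
Insert 515: h=5, slot 5 occupied => index 6.
Insert 319: h=0, slot 0 empty => index 0.
Insert 335: h=2, slot 2 occupied => index 3.
Insert 36: h=2, slots 2,3 occupied => index 4.
Insert 926: h=6, slot 6 occupied => index 7.
Insert 342: h=11, slot 11 empty => index 11.
Insert 984: h=10, slot 10 empty => index 10.
Table: [319, ., 140, 335, 36, 541, 515, 926, ., ., 984, 342, .]

4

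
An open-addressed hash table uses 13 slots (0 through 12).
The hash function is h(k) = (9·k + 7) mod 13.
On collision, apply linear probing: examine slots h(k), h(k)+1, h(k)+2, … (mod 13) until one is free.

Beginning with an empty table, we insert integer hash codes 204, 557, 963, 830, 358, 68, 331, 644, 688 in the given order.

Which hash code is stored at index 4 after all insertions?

830

204 hashes to 10; slot 10 is free -> place at 10.
557 hashes to 2; slot 2 is free -> place at 2.
963 hashes to 3; slot 3 is free -> place at 3.
830 hashes to 2; 2,3 taken -> place at 4.
358 hashes to 5; slot 5 is free -> place at 5.
68 hashes to 8; slot 8 is free -> place at 8.
331 hashes to 9; slot 9 is free -> place at 9.
644 hashes to 5; 5 taken -> place at 6.
688 hashes to 11; slot 11 is free -> place at 11.
Table: [∅, ∅, 557, 963, 830, 358, 644, ∅, 68, 331, 204, 688, ∅]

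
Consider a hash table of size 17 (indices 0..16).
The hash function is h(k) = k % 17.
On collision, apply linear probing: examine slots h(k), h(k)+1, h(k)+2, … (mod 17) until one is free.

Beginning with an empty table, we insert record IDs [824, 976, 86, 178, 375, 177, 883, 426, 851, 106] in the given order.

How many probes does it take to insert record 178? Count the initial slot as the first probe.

2

Insert 824: h=8, slot 8 empty → index 8.
Insert 976: h=7, slot 7 empty → index 7.
Insert 86: h=1, slot 1 empty → index 1.
Insert 178: h=8, slot 8 occupied → index 9.
Insert 375: h=1, slot 1 occupied → index 2.
Insert 177: h=7, slots 7,8,9 occupied → index 10.
Insert 883: h=16, slot 16 empty → index 16.
Insert 426: h=1, slots 1,2 occupied → index 3.
Insert 851: h=1, slots 1,2,3 occupied → index 4.
Insert 106: h=4, slot 4 occupied → index 5.
Table: [., 86, 375, 426, 851, 106, ., 976, 824, 178, 177, ., ., ., ., ., 883]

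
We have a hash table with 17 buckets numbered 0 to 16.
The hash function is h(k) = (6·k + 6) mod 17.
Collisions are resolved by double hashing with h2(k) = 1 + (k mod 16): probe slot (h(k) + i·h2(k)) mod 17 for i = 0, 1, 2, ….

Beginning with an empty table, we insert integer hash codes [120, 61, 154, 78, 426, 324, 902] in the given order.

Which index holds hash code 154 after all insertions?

120: h=12 -> slot 12
61: h=15 -> slot 15
154: h=12, h2=11, probe 12,6 -> slot 6
78: h=15, h2=15, probe 15,13 -> slot 13
426: h=12, h2=11, probe 12,6,0 -> slot 0
324: h=12, h2=5, probe 12,0,5 -> slot 5
902: h=12, h2=7, probe 12,2 -> slot 2
Table: [426, _, 902, _, _, 324, 154, _, _, _, _, _, 120, 78, _, 61, _]

6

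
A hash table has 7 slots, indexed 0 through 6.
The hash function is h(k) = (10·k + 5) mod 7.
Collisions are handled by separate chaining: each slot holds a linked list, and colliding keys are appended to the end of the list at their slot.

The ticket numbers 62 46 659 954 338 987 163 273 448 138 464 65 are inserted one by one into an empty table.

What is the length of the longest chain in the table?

5

62 → bucket 2
46 → bucket 3
659 → bucket 1
954 → bucket 4
338 → bucket 4 (collision)
987 → bucket 5
163 → bucket 4 (collision)
273 → bucket 5 (collision)
448 → bucket 5 (collision)
138 → bucket 6
464 → bucket 4 (collision)
65 → bucket 4 (collision)
Final buckets:
0: .
1: 659
2: 62
3: 46
4: 954 -> 338 -> 163 -> 464 -> 65
5: 987 -> 273 -> 448
6: 138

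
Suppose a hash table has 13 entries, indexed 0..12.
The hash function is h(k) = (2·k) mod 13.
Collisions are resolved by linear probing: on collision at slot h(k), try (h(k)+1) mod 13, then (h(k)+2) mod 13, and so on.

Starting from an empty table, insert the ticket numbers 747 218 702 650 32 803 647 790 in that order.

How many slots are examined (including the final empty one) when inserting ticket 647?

747: h=12 -> slot 12
218: h=7 -> slot 7
702: h=0 -> slot 0
650: h=0, probe 0,1 -> slot 1
32: h=12, probe 12,0,1,2 -> slot 2
803: h=7, probe 7,8 -> slot 8
647: h=7, probe 7,8,9 -> slot 9
790: h=7, probe 7,8,9,10 -> slot 10
Table: [702, 650, 32, —, —, —, —, 218, 803, 647, 790, —, 747]

3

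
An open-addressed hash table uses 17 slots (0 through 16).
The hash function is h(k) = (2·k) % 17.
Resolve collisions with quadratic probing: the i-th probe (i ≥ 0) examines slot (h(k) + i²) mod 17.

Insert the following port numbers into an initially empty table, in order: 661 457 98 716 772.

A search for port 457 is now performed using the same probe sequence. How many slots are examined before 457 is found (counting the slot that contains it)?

Insert 661: h=13, slot 13 empty => index 13.
Insert 457: h=13, slot 13 occupied => index 14.
Insert 98: h=9, slot 9 empty => index 9.
Insert 716: h=4, slot 4 empty => index 4.
Insert 772: h=14, slot 14 occupied => index 15.
Table: [_, _, _, _, 716, _, _, _, _, 98, _, _, _, 661, 457, 772, _]
Lookup 457: h=13, probe 13,14 → found at 14.

2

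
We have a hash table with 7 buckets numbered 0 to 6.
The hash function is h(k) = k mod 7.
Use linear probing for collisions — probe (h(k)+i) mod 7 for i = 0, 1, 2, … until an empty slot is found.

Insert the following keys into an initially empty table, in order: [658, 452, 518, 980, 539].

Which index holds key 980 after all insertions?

Insert 658: h=0, slot 0 empty → index 0.
Insert 452: h=4, slot 4 empty → index 4.
Insert 518: h=0, slot 0 occupied → index 1.
Insert 980: h=0, slots 0,1 occupied → index 2.
Insert 539: h=0, slots 0,1,2 occupied → index 3.
Table: [658, 518, 980, 539, 452, —, —]

2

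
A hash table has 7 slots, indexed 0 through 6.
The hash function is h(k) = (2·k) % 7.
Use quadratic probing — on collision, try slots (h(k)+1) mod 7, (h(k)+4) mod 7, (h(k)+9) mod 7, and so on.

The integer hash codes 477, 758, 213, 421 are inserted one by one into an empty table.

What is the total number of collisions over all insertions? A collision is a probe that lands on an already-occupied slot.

477: h=2 -> slot 2
758: h=4 -> slot 4
213: h=6 -> slot 6
421: h=2, probe 2,3 -> slot 3
Table: [-, -, 477, 421, 758, -, 213]

1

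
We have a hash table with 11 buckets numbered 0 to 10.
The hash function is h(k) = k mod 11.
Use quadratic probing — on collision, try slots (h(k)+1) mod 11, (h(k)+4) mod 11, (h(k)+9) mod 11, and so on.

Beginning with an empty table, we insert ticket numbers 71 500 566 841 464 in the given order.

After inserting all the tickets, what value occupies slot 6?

500

71 hashes to 5; slot 5 is free -> place at 5.
500 hashes to 5; 5 taken -> place at 6.
566 hashes to 5; 5,6 taken -> place at 9.
841 hashes to 5; 5,6,9 taken -> place at 3.
464 hashes to 2; slot 2 is free -> place at 2.
Table: [—, —, 464, 841, —, 71, 500, —, —, 566, —]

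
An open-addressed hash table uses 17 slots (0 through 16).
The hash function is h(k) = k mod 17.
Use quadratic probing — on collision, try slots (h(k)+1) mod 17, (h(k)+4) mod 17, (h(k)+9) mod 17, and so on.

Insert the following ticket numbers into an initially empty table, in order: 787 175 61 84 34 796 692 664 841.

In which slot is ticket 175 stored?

787 hashes to 5; slot 5 is free → place at 5.
175 hashes to 5; 5 taken → place at 6.
61 hashes to 10; slot 10 is free → place at 10.
84 hashes to 16; slot 16 is free → place at 16.
34 hashes to 0; slot 0 is free → place at 0.
796 hashes to 14; slot 14 is free → place at 14.
692 hashes to 12; slot 12 is free → place at 12.
664 hashes to 1; slot 1 is free → place at 1.
841 hashes to 8; slot 8 is free → place at 8.
Table: [34, 664, ., ., ., 787, 175, ., 841, ., 61, ., 692, ., 796, ., 84]

6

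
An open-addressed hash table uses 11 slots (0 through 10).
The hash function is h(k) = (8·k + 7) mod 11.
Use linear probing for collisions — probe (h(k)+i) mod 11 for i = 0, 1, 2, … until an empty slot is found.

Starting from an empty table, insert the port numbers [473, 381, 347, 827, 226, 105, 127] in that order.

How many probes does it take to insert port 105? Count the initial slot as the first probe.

4

Insert 473: h=7, slot 7 empty => index 7.
Insert 381: h=8, slot 8 empty => index 8.
Insert 347: h=0, slot 0 empty => index 0.
Insert 827: h=1, slot 1 empty => index 1.
Insert 226: h=0, slots 0,1 occupied => index 2.
Insert 105: h=0, slots 0,1,2 occupied => index 3.
Insert 127: h=0, slots 0,1,2,3 occupied => index 4.
Table: [347, 827, 226, 105, 127, ∅, ∅, 473, 381, ∅, ∅]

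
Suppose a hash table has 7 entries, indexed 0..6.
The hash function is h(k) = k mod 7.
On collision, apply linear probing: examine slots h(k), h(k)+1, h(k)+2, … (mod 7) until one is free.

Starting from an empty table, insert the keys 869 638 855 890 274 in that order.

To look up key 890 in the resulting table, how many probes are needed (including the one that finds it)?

4

869: h=1 → slot 1
638: h=1, probe 1,2 → slot 2
855: h=1, probe 1,2,3 → slot 3
890: h=1, probe 1,2,3,4 → slot 4
274: h=1, probe 1,2,3,4,5 → slot 5
Table: [-, 869, 638, 855, 890, 274, -]
Lookup 890: h=1, probe 1,2,3,4 → found at 4.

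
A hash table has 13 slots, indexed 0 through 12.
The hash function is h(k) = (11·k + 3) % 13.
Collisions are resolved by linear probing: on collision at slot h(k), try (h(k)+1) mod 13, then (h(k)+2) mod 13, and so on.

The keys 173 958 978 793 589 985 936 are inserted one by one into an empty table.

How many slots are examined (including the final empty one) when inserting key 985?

173: h=8 -> slot 8
958: h=11 -> slot 11
978: h=10 -> slot 10
793: h=3 -> slot 3
589: h=8, probe 8,9 -> slot 9
985: h=9, probe 9,10,11,12 -> slot 12
936: h=3, probe 3,4 -> slot 4
Table: [-, -, -, 793, 936, -, -, -, 173, 589, 978, 958, 985]

4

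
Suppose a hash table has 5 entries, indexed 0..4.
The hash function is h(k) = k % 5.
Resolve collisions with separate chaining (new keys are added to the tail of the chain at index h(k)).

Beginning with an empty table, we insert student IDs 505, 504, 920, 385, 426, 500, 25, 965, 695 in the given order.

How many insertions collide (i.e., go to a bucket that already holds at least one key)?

6

505 → bucket 0
504 → bucket 4
920 → bucket 0 (collision)
385 → bucket 0 (collision)
426 → bucket 1
500 → bucket 0 (collision)
25 → bucket 0 (collision)
965 → bucket 0 (collision)
695 → bucket 0 (collision)
Final buckets:
0: 505 -> 920 -> 385 -> 500 -> 25 -> 965 -> 695
1: 426
2: .
3: .
4: 504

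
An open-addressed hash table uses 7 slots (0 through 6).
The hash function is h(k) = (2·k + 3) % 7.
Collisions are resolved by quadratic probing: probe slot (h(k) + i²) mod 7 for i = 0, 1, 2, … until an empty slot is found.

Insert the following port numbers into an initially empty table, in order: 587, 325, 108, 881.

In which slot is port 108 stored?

3

587: h=1 -> slot 1
325: h=2 -> slot 2
108: h=2, probe 2,3 -> slot 3
881: h=1, probe 1,2,5 -> slot 5
Table: [∅, 587, 325, 108, ∅, 881, ∅]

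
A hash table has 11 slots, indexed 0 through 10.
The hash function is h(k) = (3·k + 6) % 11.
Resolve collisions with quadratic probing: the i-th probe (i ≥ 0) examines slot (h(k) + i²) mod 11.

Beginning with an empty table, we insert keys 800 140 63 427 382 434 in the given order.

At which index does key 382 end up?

Insert 800: h=8, slot 8 empty -> index 8.
Insert 140: h=8, slot 8 occupied -> index 9.
Insert 63: h=8, slots 8,9 occupied -> index 1.
Insert 427: h=0, slot 0 empty -> index 0.
Insert 382: h=8, slots 8,9,1 occupied -> index 6.
Insert 434: h=10, slot 10 empty -> index 10.
Table: [427, 63, _, _, _, _, 382, _, 800, 140, 434]

6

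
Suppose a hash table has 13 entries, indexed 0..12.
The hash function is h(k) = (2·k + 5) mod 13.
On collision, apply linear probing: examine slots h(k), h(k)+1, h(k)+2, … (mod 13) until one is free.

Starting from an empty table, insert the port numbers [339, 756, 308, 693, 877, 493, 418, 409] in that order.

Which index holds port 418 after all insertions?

339: h=7 => slot 7
756: h=9 => slot 9
308: h=10 => slot 10
693: h=0 => slot 0
877: h=4 => slot 4
493: h=3 => slot 3
418: h=9, probe 9,10,11 => slot 11
409: h=4, probe 4,5 => slot 5
Table: [693, ., ., 493, 877, 409, ., 339, ., 756, 308, 418, .]

11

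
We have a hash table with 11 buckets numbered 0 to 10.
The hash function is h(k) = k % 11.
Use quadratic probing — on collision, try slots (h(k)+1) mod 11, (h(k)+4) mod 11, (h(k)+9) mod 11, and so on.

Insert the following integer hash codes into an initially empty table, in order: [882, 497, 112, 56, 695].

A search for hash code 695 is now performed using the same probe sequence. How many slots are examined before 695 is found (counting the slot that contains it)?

Insert 882: h=2, slot 2 empty => index 2.
Insert 497: h=2, slot 2 occupied => index 3.
Insert 112: h=2, slots 2,3 occupied => index 6.
Insert 56: h=1, slot 1 empty => index 1.
Insert 695: h=2, slots 2,3,6 occupied => index 0.
Table: [695, 56, 882, 497, —, —, 112, —, —, —, —]
Lookup 695: h=2, probe 2,3,6,0 → found at 0.

4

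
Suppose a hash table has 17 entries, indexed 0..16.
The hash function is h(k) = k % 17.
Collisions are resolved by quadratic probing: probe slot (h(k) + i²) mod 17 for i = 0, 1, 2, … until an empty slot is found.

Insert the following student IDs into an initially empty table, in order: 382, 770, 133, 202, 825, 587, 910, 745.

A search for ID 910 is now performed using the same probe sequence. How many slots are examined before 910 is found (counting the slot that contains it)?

Insert 382: h=8, slot 8 empty → index 8.
Insert 770: h=5, slot 5 empty → index 5.
Insert 133: h=14, slot 14 empty → index 14.
Insert 202: h=15, slot 15 empty → index 15.
Insert 825: h=9, slot 9 empty → index 9.
Insert 587: h=9, slot 9 occupied → index 10.
Insert 910: h=9, slots 9,10 occupied → index 13.
Insert 745: h=14, slots 14,15 occupied → index 1.
Table: [—, 745, —, —, —, 770, —, —, 382, 825, 587, —, —, 910, 133, 202, —]
Lookup 910: h=9, probe 9,10,13 → found at 13.

3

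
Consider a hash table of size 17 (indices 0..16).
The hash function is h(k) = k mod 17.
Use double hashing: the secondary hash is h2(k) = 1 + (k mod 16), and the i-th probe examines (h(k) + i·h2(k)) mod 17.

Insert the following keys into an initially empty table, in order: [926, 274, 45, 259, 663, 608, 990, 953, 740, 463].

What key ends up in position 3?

463

926 hashes to 8; slot 8 is free -> place at 8.
274 hashes to 2; slot 2 is free -> place at 2.
45 hashes to 11; slot 11 is free -> place at 11.
259 hashes to 4; slot 4 is free -> place at 4.
663 hashes to 0; slot 0 is free -> place at 0.
608 hashes to 13; slot 13 is free -> place at 13.
990 hashes to 4, h2=15; 4,2,0 taken -> place at 15.
953 hashes to 1; slot 1 is free -> place at 1.
740 hashes to 9; slot 9 is free -> place at 9.
463 hashes to 4, h2=16; 4 taken -> place at 3.
Table: [663, 953, 274, 463, 259, ., ., ., 926, 740, ., 45, ., 608, ., 990, .]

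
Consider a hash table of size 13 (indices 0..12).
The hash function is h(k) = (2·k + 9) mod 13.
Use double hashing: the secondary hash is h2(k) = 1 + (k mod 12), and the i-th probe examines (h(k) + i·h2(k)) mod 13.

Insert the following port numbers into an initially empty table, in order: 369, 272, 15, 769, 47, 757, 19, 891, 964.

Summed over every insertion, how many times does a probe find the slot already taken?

3

369 hashes to 6; slot 6 is free → place at 6.
272 hashes to 7; slot 7 is free → place at 7.
15 hashes to 0; slot 0 is free → place at 0.
769 hashes to 0, h2=2; 0 taken → place at 2.
47 hashes to 12; slot 12 is free → place at 12.
757 hashes to 2, h2=2; 2 taken → place at 4.
19 hashes to 8; slot 8 is free → place at 8.
891 hashes to 10; slot 10 is free → place at 10.
964 hashes to 0, h2=5; 0 taken → place at 5.
Table: [15, ∅, 769, ∅, 757, 964, 369, 272, 19, ∅, 891, ∅, 47]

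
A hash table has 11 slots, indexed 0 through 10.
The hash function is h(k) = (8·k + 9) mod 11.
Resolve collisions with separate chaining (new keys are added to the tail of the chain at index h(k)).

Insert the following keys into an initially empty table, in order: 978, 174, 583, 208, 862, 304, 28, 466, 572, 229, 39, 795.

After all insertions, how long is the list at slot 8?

2

Insert 978: h=1, bucket 1 empty → new chain.
Insert 174: h=4, bucket 4 empty → new chain.
Insert 583: h=9, bucket 9 empty → new chain.
Insert 208: h=1, bucket 1 nonempty → append to chain.
Insert 862: h=8, bucket 8 empty → new chain.
Insert 304: h=10, bucket 10 empty → new chain.
Insert 28: h=2, bucket 2 empty → new chain.
Insert 466: h=8, bucket 8 nonempty → append to chain.
Insert 572: h=9, bucket 9 nonempty → append to chain.
Insert 229: h=4, bucket 4 nonempty → append to chain.
Insert 39: h=2, bucket 2 nonempty → append to chain.
Insert 795: h=0, bucket 0 empty → new chain.
Final buckets:
0: 795
1: 978 -> 208
2: 28 -> 39
3: ∅
4: 174 -> 229
5: ∅
6: ∅
7: ∅
8: 862 -> 466
9: 583 -> 572
10: 304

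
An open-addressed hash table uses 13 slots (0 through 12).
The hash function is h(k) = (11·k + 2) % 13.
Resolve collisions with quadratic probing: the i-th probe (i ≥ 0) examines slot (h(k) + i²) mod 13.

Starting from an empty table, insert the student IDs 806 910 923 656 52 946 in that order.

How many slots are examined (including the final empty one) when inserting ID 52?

4

806 hashes to 2; slot 2 is free → place at 2.
910 hashes to 2; 2 taken → place at 3.
923 hashes to 2; 2,3 taken → place at 6.
656 hashes to 3; 3 taken → place at 4.
52 hashes to 2; 2,3,6 taken → place at 11.
946 hashes to 8; slot 8 is free → place at 8.
Table: [-, -, 806, 910, 656, -, 923, -, 946, -, -, 52, -]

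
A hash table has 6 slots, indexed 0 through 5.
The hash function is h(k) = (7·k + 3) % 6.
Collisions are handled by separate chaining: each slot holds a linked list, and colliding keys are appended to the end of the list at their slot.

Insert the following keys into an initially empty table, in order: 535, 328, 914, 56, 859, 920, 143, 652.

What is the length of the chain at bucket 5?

3

535 -> bucket 4
328 -> bucket 1
914 -> bucket 5
56 -> bucket 5 (collision)
859 -> bucket 4 (collision)
920 -> bucket 5 (collision)
143 -> bucket 2
652 -> bucket 1 (collision)
Final buckets:
0: -
1: 328 -> 652
2: 143
3: -
4: 535 -> 859
5: 914 -> 56 -> 920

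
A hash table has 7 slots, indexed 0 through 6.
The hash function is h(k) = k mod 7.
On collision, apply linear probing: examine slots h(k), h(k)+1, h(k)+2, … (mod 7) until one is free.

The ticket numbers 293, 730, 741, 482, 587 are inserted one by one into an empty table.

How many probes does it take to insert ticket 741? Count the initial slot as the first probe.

293 hashes to 6; slot 6 is free → place at 6.
730 hashes to 2; slot 2 is free → place at 2.
741 hashes to 6; 6 taken → place at 0.
482 hashes to 6; 6,0 taken → place at 1.
587 hashes to 6; 6,0,1,2 taken → place at 3.
Table: [741, 482, 730, 587, _, _, 293]

2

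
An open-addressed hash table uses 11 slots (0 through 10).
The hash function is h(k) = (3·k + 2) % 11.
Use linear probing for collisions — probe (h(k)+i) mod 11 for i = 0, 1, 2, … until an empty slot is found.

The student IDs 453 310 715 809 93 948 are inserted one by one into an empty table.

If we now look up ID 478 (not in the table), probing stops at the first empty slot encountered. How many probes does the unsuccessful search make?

453: h=8 → slot 8
310: h=8, probe 8,9 → slot 9
715: h=2 → slot 2
809: h=9, probe 9,10 → slot 10
93: h=6 → slot 6
948: h=8, probe 8,9,10,0 → slot 0
Table: [948, —, 715, —, —, —, 93, —, 453, 310, 809]
Lookup 478: h=6, probe 6,7 → slot 7 empty, not found.

2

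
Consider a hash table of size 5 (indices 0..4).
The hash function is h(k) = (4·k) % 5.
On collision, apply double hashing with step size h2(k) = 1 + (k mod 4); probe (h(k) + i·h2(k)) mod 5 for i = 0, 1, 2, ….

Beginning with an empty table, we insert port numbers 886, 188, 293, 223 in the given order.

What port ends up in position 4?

886

886 hashes to 4; slot 4 is free → place at 4.
188 hashes to 2; slot 2 is free → place at 2.
293 hashes to 2, h2=2; 2,4 taken → place at 1.
223 hashes to 2, h2=4; 2,1 taken → place at 0.
Table: [223, 293, 188, _, 886]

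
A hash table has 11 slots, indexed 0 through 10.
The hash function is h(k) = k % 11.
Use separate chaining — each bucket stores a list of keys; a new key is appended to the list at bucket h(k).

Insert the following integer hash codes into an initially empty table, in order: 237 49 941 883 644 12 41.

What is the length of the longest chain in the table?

237 -> bucket 6
49 -> bucket 5
941 -> bucket 6 (collision)
883 -> bucket 3
644 -> bucket 6 (collision)
12 -> bucket 1
41 -> bucket 8
Final buckets:
0: _
1: 12
2: _
3: 883
4: _
5: 49
6: 237 -> 941 -> 644
7: _
8: 41
9: _
10: _

3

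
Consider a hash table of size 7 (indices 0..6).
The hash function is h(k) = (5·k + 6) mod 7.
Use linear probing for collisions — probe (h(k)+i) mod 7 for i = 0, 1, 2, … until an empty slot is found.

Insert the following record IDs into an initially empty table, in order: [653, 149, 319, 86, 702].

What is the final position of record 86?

4

653 hashes to 2; slot 2 is free => place at 2.
149 hashes to 2; 2 taken => place at 3.
319 hashes to 5; slot 5 is free => place at 5.
86 hashes to 2; 2,3 taken => place at 4.
702 hashes to 2; 2,3,4,5 taken => place at 6.
Table: [_, _, 653, 149, 86, 319, 702]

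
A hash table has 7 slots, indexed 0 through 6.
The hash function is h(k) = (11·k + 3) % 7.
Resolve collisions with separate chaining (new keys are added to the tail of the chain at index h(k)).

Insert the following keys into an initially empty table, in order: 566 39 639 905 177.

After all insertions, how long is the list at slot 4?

566 → bucket 6
39 → bucket 5
639 → bucket 4
905 → bucket 4 (collision)
177 → bucket 4 (collision)
Final buckets:
0: .
1: .
2: .
3: .
4: 639 -> 905 -> 177
5: 39
6: 566

3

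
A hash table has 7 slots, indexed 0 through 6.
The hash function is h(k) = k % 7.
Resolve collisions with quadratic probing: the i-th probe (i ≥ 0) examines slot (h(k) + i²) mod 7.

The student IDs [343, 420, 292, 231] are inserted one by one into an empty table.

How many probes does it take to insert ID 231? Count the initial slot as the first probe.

Insert 343: h=0, slot 0 empty => index 0.
Insert 420: h=0, slot 0 occupied => index 1.
Insert 292: h=5, slot 5 empty => index 5.
Insert 231: h=0, slots 0,1 occupied => index 4.
Table: [343, 420, ∅, ∅, 231, 292, ∅]

3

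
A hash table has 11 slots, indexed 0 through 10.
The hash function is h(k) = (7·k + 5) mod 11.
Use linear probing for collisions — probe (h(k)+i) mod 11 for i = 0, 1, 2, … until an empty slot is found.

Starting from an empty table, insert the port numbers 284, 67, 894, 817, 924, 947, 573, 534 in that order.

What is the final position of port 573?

7

284: h=2 -> slot 2
67: h=1 -> slot 1
894: h=4 -> slot 4
817: h=4, probe 4,5 -> slot 5
924: h=5, probe 5,6 -> slot 6
947: h=1, probe 1,2,3 -> slot 3
573: h=1, probe 1,2,3,4,5,6,7 -> slot 7
534: h=3, probe 3,4,5,6,7,8 -> slot 8
Table: [-, 67, 284, 947, 894, 817, 924, 573, 534, -, -]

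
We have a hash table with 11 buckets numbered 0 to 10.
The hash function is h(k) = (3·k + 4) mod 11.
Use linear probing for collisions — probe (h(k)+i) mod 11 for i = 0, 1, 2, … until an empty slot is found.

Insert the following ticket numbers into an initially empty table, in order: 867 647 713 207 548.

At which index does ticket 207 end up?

1

Insert 867: h=9, slot 9 empty -> index 9.
Insert 647: h=9, slot 9 occupied -> index 10.
Insert 713: h=9, slots 9,10 occupied -> index 0.
Insert 207: h=9, slots 9,10,0 occupied -> index 1.
Insert 548: h=9, slots 9,10,0,1 occupied -> index 2.
Table: [713, 207, 548, ., ., ., ., ., ., 867, 647]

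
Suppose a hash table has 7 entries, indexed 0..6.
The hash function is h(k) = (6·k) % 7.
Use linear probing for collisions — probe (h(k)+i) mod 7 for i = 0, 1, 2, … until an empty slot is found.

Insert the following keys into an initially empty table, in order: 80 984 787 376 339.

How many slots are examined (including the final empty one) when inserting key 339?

80 hashes to 4; slot 4 is free → place at 4.
984 hashes to 3; slot 3 is free → place at 3.
787 hashes to 4; 4 taken → place at 5.
376 hashes to 2; slot 2 is free → place at 2.
339 hashes to 4; 4,5 taken → place at 6.
Table: [., ., 376, 984, 80, 787, 339]

3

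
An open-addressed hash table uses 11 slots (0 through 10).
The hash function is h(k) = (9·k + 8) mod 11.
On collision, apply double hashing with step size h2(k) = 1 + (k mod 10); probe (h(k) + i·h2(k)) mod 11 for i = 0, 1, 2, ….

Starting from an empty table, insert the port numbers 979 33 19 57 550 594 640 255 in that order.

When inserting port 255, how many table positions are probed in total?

2

979 hashes to 8; slot 8 is free => place at 8.
33 hashes to 8, h2=4; 8 taken => place at 1.
19 hashes to 3; slot 3 is free => place at 3.
57 hashes to 4; slot 4 is free => place at 4.
550 hashes to 8, h2=1; 8 taken => place at 9.
594 hashes to 8, h2=5; 8 taken => place at 2.
640 hashes to 4, h2=1; 4 taken => place at 5.
255 hashes to 4, h2=6; 4 taken => place at 10.
Table: [—, 33, 594, 19, 57, 640, —, —, 979, 550, 255]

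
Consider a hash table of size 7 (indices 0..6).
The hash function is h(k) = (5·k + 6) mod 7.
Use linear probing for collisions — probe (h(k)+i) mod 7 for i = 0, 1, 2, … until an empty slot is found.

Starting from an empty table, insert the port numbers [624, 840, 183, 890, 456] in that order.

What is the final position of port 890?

0

624: h=4 => slot 4
840: h=6 => slot 6
183: h=4, probe 4,5 => slot 5
890: h=4, probe 4,5,6,0 => slot 0
456: h=4, probe 4,5,6,0,1 => slot 1
Table: [890, 456, _, _, 624, 183, 840]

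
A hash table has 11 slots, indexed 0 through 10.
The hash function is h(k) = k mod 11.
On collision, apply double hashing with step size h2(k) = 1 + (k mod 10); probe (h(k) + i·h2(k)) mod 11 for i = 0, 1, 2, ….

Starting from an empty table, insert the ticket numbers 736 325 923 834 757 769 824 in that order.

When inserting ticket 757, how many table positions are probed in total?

736 hashes to 10; slot 10 is free → place at 10.
325 hashes to 6; slot 6 is free → place at 6.
923 hashes to 10, h2=4; 10 taken → place at 3.
834 hashes to 9; slot 9 is free → place at 9.
757 hashes to 9, h2=8; 9,6,3 taken → place at 0.
769 hashes to 10, h2=10; 10,9 taken → place at 8.
824 hashes to 10, h2=5; 10 taken → place at 4.
Table: [757, -, -, 923, 824, -, 325, -, 769, 834, 736]

4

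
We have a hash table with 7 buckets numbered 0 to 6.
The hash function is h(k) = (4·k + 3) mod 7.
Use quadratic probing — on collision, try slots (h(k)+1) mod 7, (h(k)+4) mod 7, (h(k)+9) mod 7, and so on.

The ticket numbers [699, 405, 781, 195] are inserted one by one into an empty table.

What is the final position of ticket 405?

699: h=6 → slot 6
405: h=6, probe 6,0 → slot 0
781: h=5 → slot 5
195: h=6, probe 6,0,3 → slot 3
Table: [405, ∅, ∅, 195, ∅, 781, 699]

0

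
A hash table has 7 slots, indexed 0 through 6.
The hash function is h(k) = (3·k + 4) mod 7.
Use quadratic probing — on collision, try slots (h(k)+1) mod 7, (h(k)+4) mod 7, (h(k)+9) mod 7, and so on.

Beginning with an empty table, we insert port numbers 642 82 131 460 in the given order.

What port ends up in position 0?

460

642: h=5 -> slot 5
82: h=5, probe 5,6 -> slot 6
131: h=5, probe 5,6,2 -> slot 2
460: h=5, probe 5,6,2,0 -> slot 0
Table: [460, ., 131, ., ., 642, 82]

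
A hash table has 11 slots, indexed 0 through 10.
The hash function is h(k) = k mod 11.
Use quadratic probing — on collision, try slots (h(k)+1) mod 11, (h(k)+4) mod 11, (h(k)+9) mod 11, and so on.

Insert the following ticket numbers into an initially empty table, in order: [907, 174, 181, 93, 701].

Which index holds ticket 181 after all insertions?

6

Insert 907: h=5, slot 5 empty -> index 5.
Insert 174: h=9, slot 9 empty -> index 9.
Insert 181: h=5, slot 5 occupied -> index 6.
Insert 93: h=5, slots 5,6,9 occupied -> index 3.
Insert 701: h=8, slot 8 empty -> index 8.
Table: [., ., ., 93, ., 907, 181, ., 701, 174, .]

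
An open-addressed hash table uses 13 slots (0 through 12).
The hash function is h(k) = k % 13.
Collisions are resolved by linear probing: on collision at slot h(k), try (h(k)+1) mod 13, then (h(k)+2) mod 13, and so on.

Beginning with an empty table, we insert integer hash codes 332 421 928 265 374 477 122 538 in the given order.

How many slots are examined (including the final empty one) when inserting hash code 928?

332: h=7 => slot 7
421: h=5 => slot 5
928: h=5, probe 5,6 => slot 6
265: h=5, probe 5,6,7,8 => slot 8
374: h=10 => slot 10
477: h=9 => slot 9
122: h=5, probe 5,6,7,8,9,10,11 => slot 11
538: h=5, probe 5,6,7,8,9,10,11,12 => slot 12
Table: [., ., ., ., ., 421, 928, 332, 265, 477, 374, 122, 538]

2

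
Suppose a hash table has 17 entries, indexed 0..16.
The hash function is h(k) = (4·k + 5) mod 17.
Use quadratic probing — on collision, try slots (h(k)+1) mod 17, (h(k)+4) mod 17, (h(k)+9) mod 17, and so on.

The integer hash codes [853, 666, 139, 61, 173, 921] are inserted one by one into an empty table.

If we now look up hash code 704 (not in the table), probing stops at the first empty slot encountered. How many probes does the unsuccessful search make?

853: h=0 → slot 0
666: h=0, probe 0,1 → slot 1
139: h=0, probe 0,1,4 → slot 4
61: h=11 → slot 11
173: h=0, probe 0,1,4,9 → slot 9
921: h=0, probe 0,1,4,9,16 → slot 16
Table: [853, 666, ., ., 139, ., ., ., ., 173, ., 61, ., ., ., ., 921]
Lookup 704: h=16, probe 16,0,3 → slot 3 empty, not found.

3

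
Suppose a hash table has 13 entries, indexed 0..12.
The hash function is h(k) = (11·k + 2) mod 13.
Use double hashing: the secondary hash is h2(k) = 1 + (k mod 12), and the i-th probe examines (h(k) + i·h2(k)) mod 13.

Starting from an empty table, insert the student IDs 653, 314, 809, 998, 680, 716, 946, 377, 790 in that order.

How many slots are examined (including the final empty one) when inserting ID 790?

3

Insert 653: h=9, slot 9 empty => index 9.
Insert 314: h=11, slot 11 empty => index 11.
Insert 809: h=9, h2=6, slot 9 occupied => index 2.
Insert 998: h=8, slot 8 empty => index 8.
Insert 680: h=7, slot 7 empty => index 7.
Insert 716: h=0, slot 0 empty => index 0.
Insert 946: h=8, h2=11, slot 8 occupied => index 6.
Insert 377: h=2, h2=6, slots 2,8 occupied => index 1.
Insert 790: h=8, h2=11, slots 8,6 occupied => index 4.
Table: [716, 377, 809, -, 790, -, 946, 680, 998, 653, -, 314, -]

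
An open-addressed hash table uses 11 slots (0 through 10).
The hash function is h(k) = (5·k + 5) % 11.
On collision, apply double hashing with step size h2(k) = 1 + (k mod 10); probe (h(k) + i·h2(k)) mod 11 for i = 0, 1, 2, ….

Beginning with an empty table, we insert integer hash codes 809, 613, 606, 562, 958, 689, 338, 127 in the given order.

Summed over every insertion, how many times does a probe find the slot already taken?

9

Insert 809: h=2, slot 2 empty => index 2.
Insert 613: h=1, slot 1 empty => index 1.
Insert 606: h=10, slot 10 empty => index 10.
Insert 562: h=10, h2=3, slots 10,2 occupied => index 5.
Insert 958: h=10, h2=9, slot 10 occupied => index 8.
Insert 689: h=7, slot 7 empty => index 7.
Insert 338: h=1, h2=9, slots 1,10,8 occupied => index 6.
Insert 127: h=2, h2=8, slots 2,10,7 occupied => index 4.
Table: [_, 613, 809, _, 127, 562, 338, 689, 958, _, 606]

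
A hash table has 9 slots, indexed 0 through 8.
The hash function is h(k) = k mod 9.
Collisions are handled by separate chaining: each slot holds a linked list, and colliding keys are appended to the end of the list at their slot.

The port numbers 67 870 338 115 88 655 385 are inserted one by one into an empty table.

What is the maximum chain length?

4

Insert 67: h=4, bucket 4 empty → new chain.
Insert 870: h=6, bucket 6 empty → new chain.
Insert 338: h=5, bucket 5 empty → new chain.
Insert 115: h=7, bucket 7 empty → new chain.
Insert 88: h=7, bucket 7 nonempty → append to chain.
Insert 655: h=7, bucket 7 nonempty → append to chain.
Insert 385: h=7, bucket 7 nonempty → append to chain.
Final buckets:
0: _
1: _
2: _
3: _
4: 67
5: 338
6: 870
7: 115 -> 88 -> 655 -> 385
8: _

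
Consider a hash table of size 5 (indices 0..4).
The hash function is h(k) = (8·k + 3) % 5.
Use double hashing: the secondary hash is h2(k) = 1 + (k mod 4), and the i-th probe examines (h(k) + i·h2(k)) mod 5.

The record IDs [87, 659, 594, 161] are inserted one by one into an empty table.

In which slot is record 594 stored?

3

87 hashes to 4; slot 4 is free -> place at 4.
659 hashes to 0; slot 0 is free -> place at 0.
594 hashes to 0, h2=3; 0 taken -> place at 3.
161 hashes to 1; slot 1 is free -> place at 1.
Table: [659, 161, ., 594, 87]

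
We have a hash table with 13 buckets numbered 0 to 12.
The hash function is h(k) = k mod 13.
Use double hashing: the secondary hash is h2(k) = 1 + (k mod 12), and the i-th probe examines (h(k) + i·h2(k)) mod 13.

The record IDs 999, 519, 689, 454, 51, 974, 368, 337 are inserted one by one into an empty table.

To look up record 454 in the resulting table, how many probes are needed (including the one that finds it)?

2

Insert 999: h=11, slot 11 empty -> index 11.
Insert 519: h=12, slot 12 empty -> index 12.
Insert 689: h=0, slot 0 empty -> index 0.
Insert 454: h=12, h2=11, slot 12 occupied -> index 10.
Insert 51: h=12, h2=4, slot 12 occupied -> index 3.
Insert 974: h=12, h2=3, slot 12 occupied -> index 2.
Insert 368: h=4, slot 4 empty -> index 4.
Insert 337: h=12, h2=2, slot 12 occupied -> index 1.
Table: [689, 337, 974, 51, 368, ., ., ., ., ., 454, 999, 519]
Lookup 454: h=12, h2=11, probe 12,10 → found at 10.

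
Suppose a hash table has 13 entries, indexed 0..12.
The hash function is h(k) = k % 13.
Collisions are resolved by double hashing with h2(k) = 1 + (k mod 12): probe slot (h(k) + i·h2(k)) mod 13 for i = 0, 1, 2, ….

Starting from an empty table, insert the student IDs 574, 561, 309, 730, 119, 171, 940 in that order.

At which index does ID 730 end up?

0

574 hashes to 2; slot 2 is free → place at 2.
561 hashes to 2, h2=10; 2 taken → place at 12.
309 hashes to 10; slot 10 is free → place at 10.
730 hashes to 2, h2=11; 2 taken → place at 0.
119 hashes to 2, h2=12; 2 taken → place at 1.
171 hashes to 2, h2=4; 2 taken → place at 6.
940 hashes to 4; slot 4 is free → place at 4.
Table: [730, 119, 574, ∅, 940, ∅, 171, ∅, ∅, ∅, 309, ∅, 561]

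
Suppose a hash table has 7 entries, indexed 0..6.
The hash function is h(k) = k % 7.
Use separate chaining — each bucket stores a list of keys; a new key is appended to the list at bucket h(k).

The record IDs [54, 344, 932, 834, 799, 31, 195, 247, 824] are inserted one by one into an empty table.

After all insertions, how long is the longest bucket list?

Insert 54: h=5, bucket 5 empty → new chain.
Insert 344: h=1, bucket 1 empty → new chain.
Insert 932: h=1, bucket 1 nonempty → append to chain.
Insert 834: h=1, bucket 1 nonempty → append to chain.
Insert 799: h=1, bucket 1 nonempty → append to chain.
Insert 31: h=3, bucket 3 empty → new chain.
Insert 195: h=6, bucket 6 empty → new chain.
Insert 247: h=2, bucket 2 empty → new chain.
Insert 824: h=5, bucket 5 nonempty → append to chain.
Final buckets:
0: -
1: 344 -> 932 -> 834 -> 799
2: 247
3: 31
4: -
5: 54 -> 824
6: 195

4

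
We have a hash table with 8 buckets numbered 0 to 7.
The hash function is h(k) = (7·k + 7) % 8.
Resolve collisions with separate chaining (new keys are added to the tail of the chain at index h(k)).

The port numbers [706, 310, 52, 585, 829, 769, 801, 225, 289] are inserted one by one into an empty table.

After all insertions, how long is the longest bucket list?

Insert 706: h=5, bucket 5 empty -> new chain.
Insert 310: h=1, bucket 1 empty -> new chain.
Insert 52: h=3, bucket 3 empty -> new chain.
Insert 585: h=6, bucket 6 empty -> new chain.
Insert 829: h=2, bucket 2 empty -> new chain.
Insert 769: h=6, bucket 6 nonempty -> append to chain.
Insert 801: h=6, bucket 6 nonempty -> append to chain.
Insert 225: h=6, bucket 6 nonempty -> append to chain.
Insert 289: h=6, bucket 6 nonempty -> append to chain.
Final buckets:
0: —
1: 310
2: 829
3: 52
4: —
5: 706
6: 585 -> 769 -> 801 -> 225 -> 289
7: —

5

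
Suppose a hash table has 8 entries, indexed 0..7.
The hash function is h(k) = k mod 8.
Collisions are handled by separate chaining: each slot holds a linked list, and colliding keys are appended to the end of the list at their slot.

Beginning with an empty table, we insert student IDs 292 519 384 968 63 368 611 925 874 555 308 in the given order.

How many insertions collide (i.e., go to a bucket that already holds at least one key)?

5

Insert 292: h=4, bucket 4 empty -> new chain.
Insert 519: h=7, bucket 7 empty -> new chain.
Insert 384: h=0, bucket 0 empty -> new chain.
Insert 968: h=0, bucket 0 nonempty -> append to chain.
Insert 63: h=7, bucket 7 nonempty -> append to chain.
Insert 368: h=0, bucket 0 nonempty -> append to chain.
Insert 611: h=3, bucket 3 empty -> new chain.
Insert 925: h=5, bucket 5 empty -> new chain.
Insert 874: h=2, bucket 2 empty -> new chain.
Insert 555: h=3, bucket 3 nonempty -> append to chain.
Insert 308: h=4, bucket 4 nonempty -> append to chain.
Final buckets:
0: 384 -> 968 -> 368
1: -
2: 874
3: 611 -> 555
4: 292 -> 308
5: 925
6: -
7: 519 -> 63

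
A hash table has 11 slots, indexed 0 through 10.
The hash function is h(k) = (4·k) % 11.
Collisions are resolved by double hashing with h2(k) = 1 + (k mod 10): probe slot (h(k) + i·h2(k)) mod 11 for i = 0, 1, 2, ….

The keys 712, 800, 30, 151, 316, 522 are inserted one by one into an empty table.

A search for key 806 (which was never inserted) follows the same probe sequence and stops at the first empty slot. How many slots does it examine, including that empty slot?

2

712 hashes to 10; slot 10 is free => place at 10.
800 hashes to 10, h2=1; 10 taken => place at 0.
30 hashes to 10, h2=1; 10,0 taken => place at 1.
151 hashes to 10, h2=2; 10,1 taken => place at 3.
316 hashes to 10, h2=7; 10 taken => place at 6.
522 hashes to 9; slot 9 is free => place at 9.
Table: [800, 30, ∅, 151, ∅, ∅, 316, ∅, ∅, 522, 712]
Lookup 806: h=1, h2=7, probe 1,8 → slot 8 empty, not found.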